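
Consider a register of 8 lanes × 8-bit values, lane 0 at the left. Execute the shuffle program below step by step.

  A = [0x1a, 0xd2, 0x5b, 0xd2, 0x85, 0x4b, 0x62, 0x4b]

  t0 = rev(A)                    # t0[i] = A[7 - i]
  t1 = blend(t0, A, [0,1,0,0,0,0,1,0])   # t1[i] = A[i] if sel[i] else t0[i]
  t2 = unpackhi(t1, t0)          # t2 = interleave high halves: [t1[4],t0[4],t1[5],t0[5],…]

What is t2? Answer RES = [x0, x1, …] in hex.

RES = [ 0xd2  0xd2  0x5b  0x5b  0x62  0xd2  0x1a  0x1a ]

→ t0 |4b|62|4b|85|d2|5b|d2|1a|
→ t1 |4b|d2|4b|85|d2|5b|62|1a|
→ t2 |d2|d2|5b|5b|62|d2|1a|1a|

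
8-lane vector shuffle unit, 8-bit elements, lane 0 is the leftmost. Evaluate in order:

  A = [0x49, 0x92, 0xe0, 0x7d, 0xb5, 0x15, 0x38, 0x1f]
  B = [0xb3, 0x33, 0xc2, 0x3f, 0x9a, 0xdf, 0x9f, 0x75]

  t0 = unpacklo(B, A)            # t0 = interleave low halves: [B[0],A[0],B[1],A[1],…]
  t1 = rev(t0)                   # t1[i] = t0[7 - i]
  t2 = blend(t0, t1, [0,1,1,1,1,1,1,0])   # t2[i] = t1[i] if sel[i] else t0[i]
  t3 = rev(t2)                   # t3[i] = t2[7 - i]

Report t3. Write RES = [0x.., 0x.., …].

  t0: b3 49 33 92 c2 e0 3f 7d
  t1: 7d 3f e0 c2 92 33 49 b3
  t2: b3 3f e0 c2 92 33 49 7d
  t3: 7d 49 33 92 c2 e0 3f b3

RES = [0x7d, 0x49, 0x33, 0x92, 0xc2, 0xe0, 0x3f, 0xb3]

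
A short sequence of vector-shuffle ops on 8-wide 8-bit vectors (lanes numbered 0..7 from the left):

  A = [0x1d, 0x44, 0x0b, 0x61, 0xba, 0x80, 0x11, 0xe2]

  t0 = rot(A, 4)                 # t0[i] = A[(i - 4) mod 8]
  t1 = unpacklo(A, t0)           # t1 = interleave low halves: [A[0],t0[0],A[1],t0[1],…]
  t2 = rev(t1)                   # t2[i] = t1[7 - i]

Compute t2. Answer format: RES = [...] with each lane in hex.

→ t0 |ba|80|11|e2|1d|44|0b|61|
→ t1 |1d|ba|44|80|0b|11|61|e2|
→ t2 |e2|61|11|0b|80|44|ba|1d|

RES = [0xe2, 0x61, 0x11, 0x0b, 0x80, 0x44, 0xba, 0x1d]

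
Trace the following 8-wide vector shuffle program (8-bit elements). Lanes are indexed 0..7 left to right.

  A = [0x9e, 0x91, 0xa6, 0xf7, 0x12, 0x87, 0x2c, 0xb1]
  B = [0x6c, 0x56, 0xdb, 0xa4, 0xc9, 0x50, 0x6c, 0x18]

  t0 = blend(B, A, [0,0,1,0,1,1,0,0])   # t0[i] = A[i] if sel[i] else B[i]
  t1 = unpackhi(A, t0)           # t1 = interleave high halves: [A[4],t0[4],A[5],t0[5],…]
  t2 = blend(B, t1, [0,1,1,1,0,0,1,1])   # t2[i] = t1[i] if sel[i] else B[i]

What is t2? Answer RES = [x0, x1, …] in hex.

RES = [ 0x6c  0x12  0x87  0x87  0xc9  0x50  0xb1  0x18 ]

  t0: 6c 56 a6 a4 12 87 6c 18
  t1: 12 12 87 87 2c 6c b1 18
  t2: 6c 12 87 87 c9 50 b1 18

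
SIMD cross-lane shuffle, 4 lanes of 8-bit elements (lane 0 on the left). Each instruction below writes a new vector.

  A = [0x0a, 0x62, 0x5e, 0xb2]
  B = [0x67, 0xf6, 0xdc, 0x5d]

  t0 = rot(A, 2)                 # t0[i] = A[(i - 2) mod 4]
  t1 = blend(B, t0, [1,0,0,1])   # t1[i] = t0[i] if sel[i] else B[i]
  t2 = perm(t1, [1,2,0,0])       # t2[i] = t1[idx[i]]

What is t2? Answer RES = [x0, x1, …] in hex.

RES = [0xf6, 0xdc, 0x5e, 0x5e]

  t0: 5e b2 0a 62
  t1: 5e f6 dc 62
  t2: f6 dc 5e 5e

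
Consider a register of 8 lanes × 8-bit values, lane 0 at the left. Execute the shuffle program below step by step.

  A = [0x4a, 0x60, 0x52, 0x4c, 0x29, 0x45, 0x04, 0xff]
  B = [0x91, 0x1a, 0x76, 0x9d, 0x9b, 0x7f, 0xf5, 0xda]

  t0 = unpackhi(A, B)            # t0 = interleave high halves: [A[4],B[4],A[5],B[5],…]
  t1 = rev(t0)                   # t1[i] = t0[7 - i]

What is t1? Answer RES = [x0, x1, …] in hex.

RES = [ 0xda  0xff  0xf5  0x04  0x7f  0x45  0x9b  0x29 ]

  t0: 29 9b 45 7f 04 f5 ff da
  t1: da ff f5 04 7f 45 9b 29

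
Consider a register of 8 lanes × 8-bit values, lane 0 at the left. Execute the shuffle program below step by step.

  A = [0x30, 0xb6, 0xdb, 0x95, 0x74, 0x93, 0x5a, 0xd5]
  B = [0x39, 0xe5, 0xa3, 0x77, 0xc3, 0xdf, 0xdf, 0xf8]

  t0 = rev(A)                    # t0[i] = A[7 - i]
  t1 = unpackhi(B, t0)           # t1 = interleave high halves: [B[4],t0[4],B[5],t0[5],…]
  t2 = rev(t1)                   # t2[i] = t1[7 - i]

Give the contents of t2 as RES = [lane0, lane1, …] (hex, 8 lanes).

RES = [0x30, 0xf8, 0xb6, 0xdf, 0xdb, 0xdf, 0x95, 0xc3]

  t0: d5 5a 93 74 95 db b6 30
  t1: c3 95 df db df b6 f8 30
  t2: 30 f8 b6 df db df 95 c3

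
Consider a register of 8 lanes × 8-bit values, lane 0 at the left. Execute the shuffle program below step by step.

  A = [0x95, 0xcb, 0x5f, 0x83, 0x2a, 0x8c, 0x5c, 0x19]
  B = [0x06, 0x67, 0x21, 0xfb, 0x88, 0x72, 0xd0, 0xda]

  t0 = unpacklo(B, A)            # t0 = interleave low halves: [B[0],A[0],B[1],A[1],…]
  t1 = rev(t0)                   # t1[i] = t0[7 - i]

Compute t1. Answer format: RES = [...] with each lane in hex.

RES = [ 0x83  0xfb  0x5f  0x21  0xcb  0x67  0x95  0x06 ]

  t0: 06 95 67 cb 21 5f fb 83
  t1: 83 fb 5f 21 cb 67 95 06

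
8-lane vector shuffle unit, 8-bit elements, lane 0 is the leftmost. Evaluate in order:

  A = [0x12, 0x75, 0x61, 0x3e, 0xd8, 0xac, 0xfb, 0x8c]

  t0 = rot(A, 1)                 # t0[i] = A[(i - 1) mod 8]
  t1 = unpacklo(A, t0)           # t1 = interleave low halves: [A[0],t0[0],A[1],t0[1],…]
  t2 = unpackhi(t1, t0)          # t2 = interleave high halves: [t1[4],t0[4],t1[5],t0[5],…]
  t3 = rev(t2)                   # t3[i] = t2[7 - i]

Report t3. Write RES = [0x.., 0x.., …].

→ t0 |8c|12|75|61|3e|d8|ac|fb|
→ t1 |12|8c|75|12|61|75|3e|61|
→ t2 |61|3e|75|d8|3e|ac|61|fb|
→ t3 |fb|61|ac|3e|d8|75|3e|61|

RES = [ 0xfb  0x61  0xac  0x3e  0xd8  0x75  0x3e  0x61 ]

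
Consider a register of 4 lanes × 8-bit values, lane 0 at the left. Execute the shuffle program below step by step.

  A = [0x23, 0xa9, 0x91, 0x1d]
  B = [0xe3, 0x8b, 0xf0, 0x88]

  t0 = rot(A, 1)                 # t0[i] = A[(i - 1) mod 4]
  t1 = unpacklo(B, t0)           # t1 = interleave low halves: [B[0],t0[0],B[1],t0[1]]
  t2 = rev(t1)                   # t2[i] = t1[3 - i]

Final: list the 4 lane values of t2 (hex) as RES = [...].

t0 = [0x1d, 0x23, 0xa9, 0x91]
t1 = [0xe3, 0x1d, 0x8b, 0x23]
t2 = [0x23, 0x8b, 0x1d, 0xe3]

RES = [ 0x23  0x8b  0x1d  0xe3 ]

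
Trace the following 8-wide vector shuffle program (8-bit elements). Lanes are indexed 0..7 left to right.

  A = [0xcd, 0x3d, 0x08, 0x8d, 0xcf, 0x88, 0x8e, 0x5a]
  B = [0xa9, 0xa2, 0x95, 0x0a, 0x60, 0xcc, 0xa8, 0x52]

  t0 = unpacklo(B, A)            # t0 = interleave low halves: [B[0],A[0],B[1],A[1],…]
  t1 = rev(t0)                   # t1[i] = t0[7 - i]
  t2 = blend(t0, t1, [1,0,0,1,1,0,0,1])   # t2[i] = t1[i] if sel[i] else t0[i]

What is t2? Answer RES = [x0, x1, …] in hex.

  t0: a9 cd a2 3d 95 08 0a 8d
  t1: 8d 0a 08 95 3d a2 cd a9
  t2: 8d cd a2 95 3d 08 0a a9

RES = [ 0x8d  0xcd  0xa2  0x95  0x3d  0x08  0x0a  0xa9 ]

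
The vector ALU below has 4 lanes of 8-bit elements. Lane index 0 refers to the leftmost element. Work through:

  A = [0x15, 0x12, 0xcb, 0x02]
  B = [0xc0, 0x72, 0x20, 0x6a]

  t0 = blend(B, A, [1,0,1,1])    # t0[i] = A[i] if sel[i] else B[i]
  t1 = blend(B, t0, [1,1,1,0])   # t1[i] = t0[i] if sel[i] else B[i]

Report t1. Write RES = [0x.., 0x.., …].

t0 = [0x15, 0x72, 0xcb, 0x02]
t1 = [0x15, 0x72, 0xcb, 0x6a]

RES = [ 0x15  0x72  0xcb  0x6a ]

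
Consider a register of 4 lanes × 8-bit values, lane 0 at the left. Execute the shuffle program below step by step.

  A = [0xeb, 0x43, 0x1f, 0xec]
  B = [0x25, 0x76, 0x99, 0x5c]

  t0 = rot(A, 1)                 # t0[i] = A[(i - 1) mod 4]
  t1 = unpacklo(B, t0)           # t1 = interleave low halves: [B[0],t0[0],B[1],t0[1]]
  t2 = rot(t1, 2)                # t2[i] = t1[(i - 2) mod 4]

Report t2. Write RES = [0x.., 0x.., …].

RES = [0x76, 0xeb, 0x25, 0xec]

t0 = [0xec, 0xeb, 0x43, 0x1f]
t1 = [0x25, 0xec, 0x76, 0xeb]
t2 = [0x76, 0xeb, 0x25, 0xec]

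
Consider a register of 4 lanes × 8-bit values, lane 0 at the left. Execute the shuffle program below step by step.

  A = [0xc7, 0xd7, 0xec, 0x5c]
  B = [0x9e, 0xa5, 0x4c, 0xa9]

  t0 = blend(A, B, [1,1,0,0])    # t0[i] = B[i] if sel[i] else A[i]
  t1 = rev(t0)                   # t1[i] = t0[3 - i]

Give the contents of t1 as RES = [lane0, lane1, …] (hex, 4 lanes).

RES = [0x5c, 0xec, 0xa5, 0x9e]

t0 = [0x9e, 0xa5, 0xec, 0x5c]
t1 = [0x5c, 0xec, 0xa5, 0x9e]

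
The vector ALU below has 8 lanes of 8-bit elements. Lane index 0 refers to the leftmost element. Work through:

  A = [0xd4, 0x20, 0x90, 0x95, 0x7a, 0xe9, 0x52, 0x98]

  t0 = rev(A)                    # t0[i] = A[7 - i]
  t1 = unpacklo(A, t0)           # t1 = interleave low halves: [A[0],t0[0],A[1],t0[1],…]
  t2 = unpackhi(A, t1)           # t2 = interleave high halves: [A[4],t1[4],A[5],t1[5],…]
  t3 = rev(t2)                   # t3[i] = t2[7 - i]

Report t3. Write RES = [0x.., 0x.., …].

RES = [ 0x7a  0x98  0x95  0x52  0xe9  0xe9  0x90  0x7a ]

→ t0 |98|52|e9|7a|95|90|20|d4|
→ t1 |d4|98|20|52|90|e9|95|7a|
→ t2 |7a|90|e9|e9|52|95|98|7a|
→ t3 |7a|98|95|52|e9|e9|90|7a|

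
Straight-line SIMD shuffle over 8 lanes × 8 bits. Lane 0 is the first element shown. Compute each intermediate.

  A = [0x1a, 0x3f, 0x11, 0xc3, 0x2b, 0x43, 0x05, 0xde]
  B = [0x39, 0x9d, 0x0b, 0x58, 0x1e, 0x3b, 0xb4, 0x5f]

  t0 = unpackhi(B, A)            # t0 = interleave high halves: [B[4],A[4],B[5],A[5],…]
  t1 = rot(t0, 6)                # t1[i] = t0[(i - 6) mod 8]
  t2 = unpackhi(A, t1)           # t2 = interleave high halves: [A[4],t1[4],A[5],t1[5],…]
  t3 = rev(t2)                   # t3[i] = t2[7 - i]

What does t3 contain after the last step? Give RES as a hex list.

RES = [0x2b, 0xde, 0x1e, 0x05, 0xde, 0x43, 0x5f, 0x2b]

  t0: 1e 2b 3b 43 b4 05 5f de
  t1: 3b 43 b4 05 5f de 1e 2b
  t2: 2b 5f 43 de 05 1e de 2b
  t3: 2b de 1e 05 de 43 5f 2b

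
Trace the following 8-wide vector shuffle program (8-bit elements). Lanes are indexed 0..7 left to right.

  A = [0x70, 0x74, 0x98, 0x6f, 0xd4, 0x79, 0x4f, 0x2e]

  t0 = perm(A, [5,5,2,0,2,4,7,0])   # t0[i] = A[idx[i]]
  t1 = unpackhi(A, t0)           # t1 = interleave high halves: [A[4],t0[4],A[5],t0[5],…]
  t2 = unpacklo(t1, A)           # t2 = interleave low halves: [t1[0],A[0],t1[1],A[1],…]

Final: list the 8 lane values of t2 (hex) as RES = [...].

→ t0 |79|79|98|70|98|d4|2e|70|
→ t1 |d4|98|79|d4|4f|2e|2e|70|
→ t2 |d4|70|98|74|79|98|d4|6f|

RES = [0xd4, 0x70, 0x98, 0x74, 0x79, 0x98, 0xd4, 0x6f]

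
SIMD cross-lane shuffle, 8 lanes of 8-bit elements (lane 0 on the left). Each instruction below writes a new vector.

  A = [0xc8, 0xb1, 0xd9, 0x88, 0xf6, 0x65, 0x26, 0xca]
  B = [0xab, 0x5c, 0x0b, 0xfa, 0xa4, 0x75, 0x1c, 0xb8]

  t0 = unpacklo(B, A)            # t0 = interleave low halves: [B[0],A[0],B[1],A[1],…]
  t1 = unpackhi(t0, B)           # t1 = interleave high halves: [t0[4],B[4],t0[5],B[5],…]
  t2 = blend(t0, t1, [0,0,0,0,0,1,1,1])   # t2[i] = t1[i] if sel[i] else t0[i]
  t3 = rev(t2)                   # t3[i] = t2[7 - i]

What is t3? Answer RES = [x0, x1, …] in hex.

  t0: ab c8 5c b1 0b d9 fa 88
  t1: 0b a4 d9 75 fa 1c 88 b8
  t2: ab c8 5c b1 0b 1c 88 b8
  t3: b8 88 1c 0b b1 5c c8 ab

RES = [0xb8, 0x88, 0x1c, 0x0b, 0xb1, 0x5c, 0xc8, 0xab]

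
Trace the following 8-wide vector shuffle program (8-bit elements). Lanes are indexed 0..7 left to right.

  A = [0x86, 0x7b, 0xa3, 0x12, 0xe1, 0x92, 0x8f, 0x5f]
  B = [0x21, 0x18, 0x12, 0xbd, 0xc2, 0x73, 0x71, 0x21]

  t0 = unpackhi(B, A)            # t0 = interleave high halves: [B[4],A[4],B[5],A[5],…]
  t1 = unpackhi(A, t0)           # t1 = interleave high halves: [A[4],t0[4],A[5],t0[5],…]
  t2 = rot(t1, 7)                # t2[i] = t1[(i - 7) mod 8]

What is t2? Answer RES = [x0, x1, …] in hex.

RES = [ 0x71  0x92  0x8f  0x8f  0x21  0x5f  0x5f  0xe1 ]

t0 = [0xc2, 0xe1, 0x73, 0x92, 0x71, 0x8f, 0x21, 0x5f]
t1 = [0xe1, 0x71, 0x92, 0x8f, 0x8f, 0x21, 0x5f, 0x5f]
t2 = [0x71, 0x92, 0x8f, 0x8f, 0x21, 0x5f, 0x5f, 0xe1]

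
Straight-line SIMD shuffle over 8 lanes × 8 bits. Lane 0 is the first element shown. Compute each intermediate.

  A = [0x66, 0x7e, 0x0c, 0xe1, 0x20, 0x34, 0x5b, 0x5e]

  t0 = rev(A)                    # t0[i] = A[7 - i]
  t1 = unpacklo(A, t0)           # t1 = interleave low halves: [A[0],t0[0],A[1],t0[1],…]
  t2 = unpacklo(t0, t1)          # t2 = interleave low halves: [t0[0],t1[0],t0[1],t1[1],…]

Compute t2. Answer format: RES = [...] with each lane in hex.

  t0: 5e 5b 34 20 e1 0c 7e 66
  t1: 66 5e 7e 5b 0c 34 e1 20
  t2: 5e 66 5b 5e 34 7e 20 5b

RES = [0x5e, 0x66, 0x5b, 0x5e, 0x34, 0x7e, 0x20, 0x5b]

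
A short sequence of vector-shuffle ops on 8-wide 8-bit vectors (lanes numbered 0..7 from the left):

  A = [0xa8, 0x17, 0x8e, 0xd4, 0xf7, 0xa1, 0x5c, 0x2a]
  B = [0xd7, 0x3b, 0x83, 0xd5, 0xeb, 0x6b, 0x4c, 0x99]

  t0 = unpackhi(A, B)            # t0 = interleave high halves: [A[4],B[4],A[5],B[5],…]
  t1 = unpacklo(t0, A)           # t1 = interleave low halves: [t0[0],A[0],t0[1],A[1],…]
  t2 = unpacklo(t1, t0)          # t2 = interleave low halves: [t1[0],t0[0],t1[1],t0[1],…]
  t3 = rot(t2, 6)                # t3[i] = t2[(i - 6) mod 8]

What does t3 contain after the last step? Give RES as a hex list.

RES = [ 0xa8  0xeb  0xeb  0xa1  0x17  0x6b  0xf7  0xf7 ]

t0 = [0xf7, 0xeb, 0xa1, 0x6b, 0x5c, 0x4c, 0x2a, 0x99]
t1 = [0xf7, 0xa8, 0xeb, 0x17, 0xa1, 0x8e, 0x6b, 0xd4]
t2 = [0xf7, 0xf7, 0xa8, 0xeb, 0xeb, 0xa1, 0x17, 0x6b]
t3 = [0xa8, 0xeb, 0xeb, 0xa1, 0x17, 0x6b, 0xf7, 0xf7]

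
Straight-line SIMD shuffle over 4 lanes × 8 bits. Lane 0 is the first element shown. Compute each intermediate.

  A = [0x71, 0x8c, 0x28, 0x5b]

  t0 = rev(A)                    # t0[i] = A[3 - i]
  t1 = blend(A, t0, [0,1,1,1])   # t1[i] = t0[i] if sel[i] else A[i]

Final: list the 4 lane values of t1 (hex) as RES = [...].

  t0: 5b 28 8c 71
  t1: 71 28 8c 71

RES = [ 0x71  0x28  0x8c  0x71 ]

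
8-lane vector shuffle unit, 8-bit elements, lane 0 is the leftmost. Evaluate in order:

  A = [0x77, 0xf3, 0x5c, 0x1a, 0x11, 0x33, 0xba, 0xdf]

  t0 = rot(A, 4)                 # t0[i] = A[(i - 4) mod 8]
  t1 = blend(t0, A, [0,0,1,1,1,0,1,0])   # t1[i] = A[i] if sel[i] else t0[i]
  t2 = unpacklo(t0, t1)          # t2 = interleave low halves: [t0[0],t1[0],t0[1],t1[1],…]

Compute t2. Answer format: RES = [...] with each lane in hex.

→ t0 |11|33|ba|df|77|f3|5c|1a|
→ t1 |11|33|5c|1a|11|f3|ba|1a|
→ t2 |11|11|33|33|ba|5c|df|1a|

RES = [0x11, 0x11, 0x33, 0x33, 0xba, 0x5c, 0xdf, 0x1a]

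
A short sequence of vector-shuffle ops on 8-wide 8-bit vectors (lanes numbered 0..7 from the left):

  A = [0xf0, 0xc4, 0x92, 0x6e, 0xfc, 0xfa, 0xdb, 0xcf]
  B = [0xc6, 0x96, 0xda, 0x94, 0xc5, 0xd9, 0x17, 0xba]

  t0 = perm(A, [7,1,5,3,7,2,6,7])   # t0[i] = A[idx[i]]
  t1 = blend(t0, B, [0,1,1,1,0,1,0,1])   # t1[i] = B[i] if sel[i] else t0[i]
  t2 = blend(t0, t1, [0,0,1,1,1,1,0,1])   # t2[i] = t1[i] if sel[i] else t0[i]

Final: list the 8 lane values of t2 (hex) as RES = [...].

  t0: cf c4 fa 6e cf 92 db cf
  t1: cf 96 da 94 cf d9 db ba
  t2: cf c4 da 94 cf d9 db ba

RES = [ 0xcf  0xc4  0xda  0x94  0xcf  0xd9  0xdb  0xba ]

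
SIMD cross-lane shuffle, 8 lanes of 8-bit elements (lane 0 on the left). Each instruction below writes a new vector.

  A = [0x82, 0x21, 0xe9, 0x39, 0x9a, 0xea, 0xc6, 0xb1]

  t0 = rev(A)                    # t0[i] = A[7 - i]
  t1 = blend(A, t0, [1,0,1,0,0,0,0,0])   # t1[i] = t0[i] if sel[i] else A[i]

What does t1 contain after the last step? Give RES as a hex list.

→ t0 |b1|c6|ea|9a|39|e9|21|82|
→ t1 |b1|21|ea|39|9a|ea|c6|b1|

RES = [ 0xb1  0x21  0xea  0x39  0x9a  0xea  0xc6  0xb1 ]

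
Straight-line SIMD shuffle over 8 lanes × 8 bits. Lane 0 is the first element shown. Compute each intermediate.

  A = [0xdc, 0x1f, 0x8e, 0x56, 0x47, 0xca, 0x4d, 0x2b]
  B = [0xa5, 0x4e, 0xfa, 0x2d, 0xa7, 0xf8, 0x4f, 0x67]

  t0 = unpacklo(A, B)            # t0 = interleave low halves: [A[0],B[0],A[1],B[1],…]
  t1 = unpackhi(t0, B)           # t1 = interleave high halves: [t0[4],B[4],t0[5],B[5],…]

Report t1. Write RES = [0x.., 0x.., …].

t0 = [0xdc, 0xa5, 0x1f, 0x4e, 0x8e, 0xfa, 0x56, 0x2d]
t1 = [0x8e, 0xa7, 0xfa, 0xf8, 0x56, 0x4f, 0x2d, 0x67]

RES = [0x8e, 0xa7, 0xfa, 0xf8, 0x56, 0x4f, 0x2d, 0x67]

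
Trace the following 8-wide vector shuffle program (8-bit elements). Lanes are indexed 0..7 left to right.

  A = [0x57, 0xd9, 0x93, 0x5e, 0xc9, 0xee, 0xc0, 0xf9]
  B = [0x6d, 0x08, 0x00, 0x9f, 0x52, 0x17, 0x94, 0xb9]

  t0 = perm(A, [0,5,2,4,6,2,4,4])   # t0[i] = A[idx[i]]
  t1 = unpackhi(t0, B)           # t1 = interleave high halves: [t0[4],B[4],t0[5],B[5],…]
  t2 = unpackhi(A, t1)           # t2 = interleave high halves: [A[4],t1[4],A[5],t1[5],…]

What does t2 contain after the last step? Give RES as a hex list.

t0 = [0x57, 0xee, 0x93, 0xc9, 0xc0, 0x93, 0xc9, 0xc9]
t1 = [0xc0, 0x52, 0x93, 0x17, 0xc9, 0x94, 0xc9, 0xb9]
t2 = [0xc9, 0xc9, 0xee, 0x94, 0xc0, 0xc9, 0xf9, 0xb9]

RES = [ 0xc9  0xc9  0xee  0x94  0xc0  0xc9  0xf9  0xb9 ]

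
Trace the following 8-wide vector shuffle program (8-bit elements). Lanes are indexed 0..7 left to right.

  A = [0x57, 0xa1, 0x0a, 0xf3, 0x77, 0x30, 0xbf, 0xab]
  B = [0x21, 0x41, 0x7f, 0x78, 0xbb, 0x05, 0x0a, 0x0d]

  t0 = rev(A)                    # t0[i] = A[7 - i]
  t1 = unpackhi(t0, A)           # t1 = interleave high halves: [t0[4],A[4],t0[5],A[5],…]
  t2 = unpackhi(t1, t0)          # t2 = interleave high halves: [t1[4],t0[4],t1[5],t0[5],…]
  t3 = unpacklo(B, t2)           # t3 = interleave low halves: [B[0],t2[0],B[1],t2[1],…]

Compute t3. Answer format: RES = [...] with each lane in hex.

RES = [ 0x21  0xa1  0x41  0xf3  0x7f  0xbf  0x78  0x0a ]

  t0: ab bf 30 77 f3 0a a1 57
  t1: f3 77 0a 30 a1 bf 57 ab
  t2: a1 f3 bf 0a 57 a1 ab 57
  t3: 21 a1 41 f3 7f bf 78 0a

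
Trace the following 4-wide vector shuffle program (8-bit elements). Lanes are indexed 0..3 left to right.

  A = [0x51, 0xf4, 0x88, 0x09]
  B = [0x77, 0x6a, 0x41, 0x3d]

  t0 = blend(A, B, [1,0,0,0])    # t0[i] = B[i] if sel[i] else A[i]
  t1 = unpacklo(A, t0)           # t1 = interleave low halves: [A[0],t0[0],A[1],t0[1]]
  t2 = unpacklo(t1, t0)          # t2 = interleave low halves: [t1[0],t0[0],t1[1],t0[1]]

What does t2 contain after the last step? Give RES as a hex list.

t0 = [0x77, 0xf4, 0x88, 0x09]
t1 = [0x51, 0x77, 0xf4, 0xf4]
t2 = [0x51, 0x77, 0x77, 0xf4]

RES = [ 0x51  0x77  0x77  0xf4 ]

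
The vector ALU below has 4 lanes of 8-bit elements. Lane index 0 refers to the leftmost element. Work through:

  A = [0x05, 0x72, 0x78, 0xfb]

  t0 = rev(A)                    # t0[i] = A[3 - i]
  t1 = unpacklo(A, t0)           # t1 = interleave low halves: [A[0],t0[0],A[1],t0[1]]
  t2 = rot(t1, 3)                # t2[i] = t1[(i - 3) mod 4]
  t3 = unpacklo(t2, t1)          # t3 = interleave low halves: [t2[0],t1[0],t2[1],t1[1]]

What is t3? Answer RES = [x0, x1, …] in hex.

RES = [0xfb, 0x05, 0x72, 0xfb]

  t0: fb 78 72 05
  t1: 05 fb 72 78
  t2: fb 72 78 05
  t3: fb 05 72 fb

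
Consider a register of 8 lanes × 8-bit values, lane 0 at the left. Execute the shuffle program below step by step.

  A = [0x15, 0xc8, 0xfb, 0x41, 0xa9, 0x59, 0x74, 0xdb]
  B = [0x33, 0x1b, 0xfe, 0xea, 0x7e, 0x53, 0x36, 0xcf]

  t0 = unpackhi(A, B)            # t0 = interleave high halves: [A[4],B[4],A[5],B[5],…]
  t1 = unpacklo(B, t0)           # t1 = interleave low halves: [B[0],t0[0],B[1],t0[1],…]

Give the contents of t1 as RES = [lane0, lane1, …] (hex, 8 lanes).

  t0: a9 7e 59 53 74 36 db cf
  t1: 33 a9 1b 7e fe 59 ea 53

RES = [ 0x33  0xa9  0x1b  0x7e  0xfe  0x59  0xea  0x53 ]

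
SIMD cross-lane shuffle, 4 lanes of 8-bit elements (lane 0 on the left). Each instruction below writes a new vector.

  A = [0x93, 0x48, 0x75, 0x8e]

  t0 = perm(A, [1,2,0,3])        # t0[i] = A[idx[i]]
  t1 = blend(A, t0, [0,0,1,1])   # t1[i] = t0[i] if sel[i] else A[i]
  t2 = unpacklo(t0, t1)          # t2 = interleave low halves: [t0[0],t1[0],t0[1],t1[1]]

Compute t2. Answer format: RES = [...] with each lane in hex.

  t0: 48 75 93 8e
  t1: 93 48 93 8e
  t2: 48 93 75 48

RES = [ 0x48  0x93  0x75  0x48 ]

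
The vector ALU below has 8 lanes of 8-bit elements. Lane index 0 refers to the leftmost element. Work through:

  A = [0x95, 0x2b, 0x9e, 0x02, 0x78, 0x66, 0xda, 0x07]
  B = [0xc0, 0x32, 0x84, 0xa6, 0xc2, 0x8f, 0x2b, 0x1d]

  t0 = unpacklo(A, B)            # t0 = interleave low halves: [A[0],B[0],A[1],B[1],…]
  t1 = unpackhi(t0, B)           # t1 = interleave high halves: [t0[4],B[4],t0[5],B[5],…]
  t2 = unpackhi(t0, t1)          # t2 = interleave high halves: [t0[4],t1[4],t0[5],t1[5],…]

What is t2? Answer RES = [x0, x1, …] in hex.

RES = [0x9e, 0x02, 0x84, 0x2b, 0x02, 0xa6, 0xa6, 0x1d]

t0 = [0x95, 0xc0, 0x2b, 0x32, 0x9e, 0x84, 0x02, 0xa6]
t1 = [0x9e, 0xc2, 0x84, 0x8f, 0x02, 0x2b, 0xa6, 0x1d]
t2 = [0x9e, 0x02, 0x84, 0x2b, 0x02, 0xa6, 0xa6, 0x1d]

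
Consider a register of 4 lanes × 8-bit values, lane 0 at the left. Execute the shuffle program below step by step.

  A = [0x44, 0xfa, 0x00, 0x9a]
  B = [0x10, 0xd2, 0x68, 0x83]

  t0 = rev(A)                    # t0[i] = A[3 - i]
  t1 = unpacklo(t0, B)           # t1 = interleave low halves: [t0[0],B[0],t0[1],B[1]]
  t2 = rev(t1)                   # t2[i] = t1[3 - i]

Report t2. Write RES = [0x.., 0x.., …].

RES = [0xd2, 0x00, 0x10, 0x9a]

  t0: 9a 00 fa 44
  t1: 9a 10 00 d2
  t2: d2 00 10 9a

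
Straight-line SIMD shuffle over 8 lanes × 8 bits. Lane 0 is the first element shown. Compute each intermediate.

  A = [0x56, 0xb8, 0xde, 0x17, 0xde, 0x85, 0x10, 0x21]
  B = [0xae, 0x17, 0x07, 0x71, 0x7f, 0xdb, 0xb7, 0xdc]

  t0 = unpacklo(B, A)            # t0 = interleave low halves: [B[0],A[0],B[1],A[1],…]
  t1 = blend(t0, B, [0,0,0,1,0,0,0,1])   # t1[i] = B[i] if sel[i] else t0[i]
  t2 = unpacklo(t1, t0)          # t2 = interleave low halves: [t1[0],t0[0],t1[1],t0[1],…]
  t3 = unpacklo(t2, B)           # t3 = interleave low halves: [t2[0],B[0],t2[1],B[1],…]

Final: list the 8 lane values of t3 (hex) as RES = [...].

RES = [0xae, 0xae, 0xae, 0x17, 0x56, 0x07, 0x56, 0x71]

  t0: ae 56 17 b8 07 de 71 17
  t1: ae 56 17 71 07 de 71 dc
  t2: ae ae 56 56 17 17 71 b8
  t3: ae ae ae 17 56 07 56 71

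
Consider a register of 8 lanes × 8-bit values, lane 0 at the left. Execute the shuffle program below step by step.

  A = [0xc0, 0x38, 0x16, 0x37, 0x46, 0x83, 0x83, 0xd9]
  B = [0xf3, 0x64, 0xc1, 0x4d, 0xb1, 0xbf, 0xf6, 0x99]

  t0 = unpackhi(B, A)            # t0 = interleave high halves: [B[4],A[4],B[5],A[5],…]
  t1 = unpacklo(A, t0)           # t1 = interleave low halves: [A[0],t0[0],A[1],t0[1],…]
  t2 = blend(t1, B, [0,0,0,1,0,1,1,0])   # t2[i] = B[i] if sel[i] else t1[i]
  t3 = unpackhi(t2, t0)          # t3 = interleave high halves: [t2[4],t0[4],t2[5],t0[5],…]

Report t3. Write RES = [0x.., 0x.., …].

RES = [0x16, 0xf6, 0xbf, 0x83, 0xf6, 0x99, 0x83, 0xd9]

  t0: b1 46 bf 83 f6 83 99 d9
  t1: c0 b1 38 46 16 bf 37 83
  t2: c0 b1 38 4d 16 bf f6 83
  t3: 16 f6 bf 83 f6 99 83 d9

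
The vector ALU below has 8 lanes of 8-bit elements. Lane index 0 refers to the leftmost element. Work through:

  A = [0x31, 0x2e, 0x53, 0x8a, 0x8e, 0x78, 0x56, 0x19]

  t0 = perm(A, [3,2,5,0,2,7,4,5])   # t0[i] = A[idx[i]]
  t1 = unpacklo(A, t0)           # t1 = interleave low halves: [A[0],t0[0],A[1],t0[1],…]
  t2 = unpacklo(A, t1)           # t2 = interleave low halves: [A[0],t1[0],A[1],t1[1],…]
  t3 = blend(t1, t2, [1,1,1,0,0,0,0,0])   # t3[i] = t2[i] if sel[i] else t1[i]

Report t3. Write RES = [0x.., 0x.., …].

  t0: 8a 53 78 31 53 19 8e 78
  t1: 31 8a 2e 53 53 78 8a 31
  t2: 31 31 2e 8a 53 2e 8a 53
  t3: 31 31 2e 53 53 78 8a 31

RES = [ 0x31  0x31  0x2e  0x53  0x53  0x78  0x8a  0x31 ]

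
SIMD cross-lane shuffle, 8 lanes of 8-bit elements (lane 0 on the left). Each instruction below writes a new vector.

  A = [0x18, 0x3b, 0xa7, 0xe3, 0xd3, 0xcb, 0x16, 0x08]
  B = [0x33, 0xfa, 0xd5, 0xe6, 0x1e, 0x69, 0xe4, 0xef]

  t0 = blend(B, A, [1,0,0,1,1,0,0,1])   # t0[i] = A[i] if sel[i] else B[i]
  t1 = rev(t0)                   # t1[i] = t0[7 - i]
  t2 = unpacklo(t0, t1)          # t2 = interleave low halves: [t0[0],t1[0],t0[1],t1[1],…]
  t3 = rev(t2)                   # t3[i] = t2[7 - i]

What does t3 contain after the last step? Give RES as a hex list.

RES = [0xd3, 0xe3, 0x69, 0xd5, 0xe4, 0xfa, 0x08, 0x18]

t0 = [0x18, 0xfa, 0xd5, 0xe3, 0xd3, 0x69, 0xe4, 0x08]
t1 = [0x08, 0xe4, 0x69, 0xd3, 0xe3, 0xd5, 0xfa, 0x18]
t2 = [0x18, 0x08, 0xfa, 0xe4, 0xd5, 0x69, 0xe3, 0xd3]
t3 = [0xd3, 0xe3, 0x69, 0xd5, 0xe4, 0xfa, 0x08, 0x18]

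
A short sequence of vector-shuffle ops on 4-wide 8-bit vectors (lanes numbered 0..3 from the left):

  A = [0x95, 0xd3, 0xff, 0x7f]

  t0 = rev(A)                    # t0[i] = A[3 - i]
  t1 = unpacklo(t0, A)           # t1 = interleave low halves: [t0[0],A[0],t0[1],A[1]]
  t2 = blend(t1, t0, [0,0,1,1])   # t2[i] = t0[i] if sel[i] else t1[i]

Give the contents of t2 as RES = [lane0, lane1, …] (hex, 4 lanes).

RES = [ 0x7f  0x95  0xd3  0x95 ]

→ t0 |7f|ff|d3|95|
→ t1 |7f|95|ff|d3|
→ t2 |7f|95|d3|95|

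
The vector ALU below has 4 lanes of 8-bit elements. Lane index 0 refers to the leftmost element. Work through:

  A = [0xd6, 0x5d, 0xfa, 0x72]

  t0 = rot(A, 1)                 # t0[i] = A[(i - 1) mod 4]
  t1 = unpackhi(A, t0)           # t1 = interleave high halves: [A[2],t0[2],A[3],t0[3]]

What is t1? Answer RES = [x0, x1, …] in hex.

RES = [0xfa, 0x5d, 0x72, 0xfa]

t0 = [0x72, 0xd6, 0x5d, 0xfa]
t1 = [0xfa, 0x5d, 0x72, 0xfa]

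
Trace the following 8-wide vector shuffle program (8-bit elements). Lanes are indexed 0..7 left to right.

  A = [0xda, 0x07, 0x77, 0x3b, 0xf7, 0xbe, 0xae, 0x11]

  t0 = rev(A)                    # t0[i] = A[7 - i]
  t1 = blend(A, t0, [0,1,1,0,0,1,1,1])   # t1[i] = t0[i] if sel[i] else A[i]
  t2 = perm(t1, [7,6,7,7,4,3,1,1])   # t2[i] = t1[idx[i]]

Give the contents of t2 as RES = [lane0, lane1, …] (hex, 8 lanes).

RES = [ 0xda  0x07  0xda  0xda  0xf7  0x3b  0xae  0xae ]

t0 = [0x11, 0xae, 0xbe, 0xf7, 0x3b, 0x77, 0x07, 0xda]
t1 = [0xda, 0xae, 0xbe, 0x3b, 0xf7, 0x77, 0x07, 0xda]
t2 = [0xda, 0x07, 0xda, 0xda, 0xf7, 0x3b, 0xae, 0xae]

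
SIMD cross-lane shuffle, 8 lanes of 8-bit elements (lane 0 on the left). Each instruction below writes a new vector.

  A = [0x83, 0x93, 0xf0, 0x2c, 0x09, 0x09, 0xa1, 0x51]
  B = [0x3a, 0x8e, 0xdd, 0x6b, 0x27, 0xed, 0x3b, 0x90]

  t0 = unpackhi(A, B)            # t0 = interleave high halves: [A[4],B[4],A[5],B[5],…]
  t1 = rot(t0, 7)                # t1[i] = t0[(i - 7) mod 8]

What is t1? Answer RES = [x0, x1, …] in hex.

RES = [0x27, 0x09, 0xed, 0xa1, 0x3b, 0x51, 0x90, 0x09]

→ t0 |09|27|09|ed|a1|3b|51|90|
→ t1 |27|09|ed|a1|3b|51|90|09|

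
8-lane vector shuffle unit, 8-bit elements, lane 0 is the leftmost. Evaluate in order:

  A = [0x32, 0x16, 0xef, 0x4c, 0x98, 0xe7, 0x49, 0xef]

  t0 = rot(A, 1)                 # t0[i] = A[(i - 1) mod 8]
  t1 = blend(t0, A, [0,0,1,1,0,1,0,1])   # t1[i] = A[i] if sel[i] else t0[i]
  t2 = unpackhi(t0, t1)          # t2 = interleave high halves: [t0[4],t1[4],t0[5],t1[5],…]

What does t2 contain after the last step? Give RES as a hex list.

  t0: ef 32 16 ef 4c 98 e7 49
  t1: ef 32 ef 4c 4c e7 e7 ef
  t2: 4c 4c 98 e7 e7 e7 49 ef

RES = [ 0x4c  0x4c  0x98  0xe7  0xe7  0xe7  0x49  0xef ]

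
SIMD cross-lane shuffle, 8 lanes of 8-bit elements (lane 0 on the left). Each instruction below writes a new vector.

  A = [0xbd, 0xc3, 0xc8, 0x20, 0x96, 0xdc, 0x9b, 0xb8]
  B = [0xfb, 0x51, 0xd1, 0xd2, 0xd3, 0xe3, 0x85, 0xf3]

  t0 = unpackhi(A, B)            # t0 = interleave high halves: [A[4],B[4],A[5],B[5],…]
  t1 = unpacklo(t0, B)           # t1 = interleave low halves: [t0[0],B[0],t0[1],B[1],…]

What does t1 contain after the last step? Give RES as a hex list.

t0 = [0x96, 0xd3, 0xdc, 0xe3, 0x9b, 0x85, 0xb8, 0xf3]
t1 = [0x96, 0xfb, 0xd3, 0x51, 0xdc, 0xd1, 0xe3, 0xd2]

RES = [0x96, 0xfb, 0xd3, 0x51, 0xdc, 0xd1, 0xe3, 0xd2]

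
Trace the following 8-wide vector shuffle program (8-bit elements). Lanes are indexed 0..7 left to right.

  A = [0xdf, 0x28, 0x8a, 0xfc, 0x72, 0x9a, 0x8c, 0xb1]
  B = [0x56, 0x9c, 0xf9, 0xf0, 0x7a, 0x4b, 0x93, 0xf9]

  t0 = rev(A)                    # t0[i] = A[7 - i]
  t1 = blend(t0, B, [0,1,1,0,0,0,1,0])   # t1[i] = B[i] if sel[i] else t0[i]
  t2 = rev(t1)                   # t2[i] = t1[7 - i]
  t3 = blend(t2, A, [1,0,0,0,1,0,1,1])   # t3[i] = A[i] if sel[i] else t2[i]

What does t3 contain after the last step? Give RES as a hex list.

RES = [ 0xdf  0x93  0x8a  0xfc  0x72  0xf9  0x8c  0xb1 ]

t0 = [0xb1, 0x8c, 0x9a, 0x72, 0xfc, 0x8a, 0x28, 0xdf]
t1 = [0xb1, 0x9c, 0xf9, 0x72, 0xfc, 0x8a, 0x93, 0xdf]
t2 = [0xdf, 0x93, 0x8a, 0xfc, 0x72, 0xf9, 0x9c, 0xb1]
t3 = [0xdf, 0x93, 0x8a, 0xfc, 0x72, 0xf9, 0x8c, 0xb1]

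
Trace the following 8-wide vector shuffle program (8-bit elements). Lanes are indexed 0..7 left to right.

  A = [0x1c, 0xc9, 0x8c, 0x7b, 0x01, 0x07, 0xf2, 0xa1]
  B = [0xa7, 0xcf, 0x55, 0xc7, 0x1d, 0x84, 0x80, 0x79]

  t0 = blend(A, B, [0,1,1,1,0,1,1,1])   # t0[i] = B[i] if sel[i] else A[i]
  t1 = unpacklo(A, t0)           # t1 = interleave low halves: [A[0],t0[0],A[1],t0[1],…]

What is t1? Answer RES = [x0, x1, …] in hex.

t0 = [0x1c, 0xcf, 0x55, 0xc7, 0x01, 0x84, 0x80, 0x79]
t1 = [0x1c, 0x1c, 0xc9, 0xcf, 0x8c, 0x55, 0x7b, 0xc7]

RES = [0x1c, 0x1c, 0xc9, 0xcf, 0x8c, 0x55, 0x7b, 0xc7]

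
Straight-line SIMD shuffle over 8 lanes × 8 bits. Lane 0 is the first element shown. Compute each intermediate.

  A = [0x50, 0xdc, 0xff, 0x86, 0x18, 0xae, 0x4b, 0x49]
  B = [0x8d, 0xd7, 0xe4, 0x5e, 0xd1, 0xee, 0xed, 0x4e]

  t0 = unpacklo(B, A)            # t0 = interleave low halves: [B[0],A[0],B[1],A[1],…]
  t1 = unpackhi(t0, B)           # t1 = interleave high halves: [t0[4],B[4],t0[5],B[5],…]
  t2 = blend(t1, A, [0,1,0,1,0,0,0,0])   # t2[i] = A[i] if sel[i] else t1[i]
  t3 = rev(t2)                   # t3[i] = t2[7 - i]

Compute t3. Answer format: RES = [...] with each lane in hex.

RES = [0x4e, 0x86, 0xed, 0x5e, 0x86, 0xff, 0xdc, 0xe4]

  t0: 8d 50 d7 dc e4 ff 5e 86
  t1: e4 d1 ff ee 5e ed 86 4e
  t2: e4 dc ff 86 5e ed 86 4e
  t3: 4e 86 ed 5e 86 ff dc e4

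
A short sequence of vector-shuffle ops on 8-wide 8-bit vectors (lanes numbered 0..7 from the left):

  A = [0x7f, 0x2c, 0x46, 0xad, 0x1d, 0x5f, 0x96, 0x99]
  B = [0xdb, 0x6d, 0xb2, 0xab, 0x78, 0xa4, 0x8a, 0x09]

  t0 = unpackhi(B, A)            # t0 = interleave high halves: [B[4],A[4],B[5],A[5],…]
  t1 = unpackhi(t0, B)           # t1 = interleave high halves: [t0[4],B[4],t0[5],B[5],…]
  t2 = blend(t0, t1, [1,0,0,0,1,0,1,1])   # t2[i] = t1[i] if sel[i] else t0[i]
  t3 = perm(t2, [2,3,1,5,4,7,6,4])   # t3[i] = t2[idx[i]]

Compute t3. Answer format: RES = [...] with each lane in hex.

RES = [ 0xa4  0x5f  0x1d  0x96  0x09  0x09  0x99  0x09 ]

t0 = [0x78, 0x1d, 0xa4, 0x5f, 0x8a, 0x96, 0x09, 0x99]
t1 = [0x8a, 0x78, 0x96, 0xa4, 0x09, 0x8a, 0x99, 0x09]
t2 = [0x8a, 0x1d, 0xa4, 0x5f, 0x09, 0x96, 0x99, 0x09]
t3 = [0xa4, 0x5f, 0x1d, 0x96, 0x09, 0x09, 0x99, 0x09]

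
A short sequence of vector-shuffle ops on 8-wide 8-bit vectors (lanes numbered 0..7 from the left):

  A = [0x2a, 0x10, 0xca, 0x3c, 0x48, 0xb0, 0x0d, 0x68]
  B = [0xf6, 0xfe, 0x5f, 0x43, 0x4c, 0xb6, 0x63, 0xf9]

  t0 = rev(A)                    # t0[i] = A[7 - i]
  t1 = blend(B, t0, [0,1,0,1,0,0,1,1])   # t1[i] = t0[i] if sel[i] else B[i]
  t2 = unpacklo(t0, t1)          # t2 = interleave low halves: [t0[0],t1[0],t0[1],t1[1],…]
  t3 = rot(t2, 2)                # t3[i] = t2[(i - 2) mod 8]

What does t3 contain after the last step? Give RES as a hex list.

RES = [0x48, 0x48, 0x68, 0xf6, 0x0d, 0x0d, 0xb0, 0x5f]

t0 = [0x68, 0x0d, 0xb0, 0x48, 0x3c, 0xca, 0x10, 0x2a]
t1 = [0xf6, 0x0d, 0x5f, 0x48, 0x4c, 0xb6, 0x10, 0x2a]
t2 = [0x68, 0xf6, 0x0d, 0x0d, 0xb0, 0x5f, 0x48, 0x48]
t3 = [0x48, 0x48, 0x68, 0xf6, 0x0d, 0x0d, 0xb0, 0x5f]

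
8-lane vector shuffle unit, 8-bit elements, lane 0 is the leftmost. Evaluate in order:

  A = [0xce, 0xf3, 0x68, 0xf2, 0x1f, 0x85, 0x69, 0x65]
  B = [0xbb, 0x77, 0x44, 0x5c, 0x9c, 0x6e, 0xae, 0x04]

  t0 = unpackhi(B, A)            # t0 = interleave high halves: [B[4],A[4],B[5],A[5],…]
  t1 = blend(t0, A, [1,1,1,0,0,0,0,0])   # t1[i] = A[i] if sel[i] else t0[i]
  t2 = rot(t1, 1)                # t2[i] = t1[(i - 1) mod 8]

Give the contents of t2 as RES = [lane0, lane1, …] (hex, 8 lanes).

RES = [0x65, 0xce, 0xf3, 0x68, 0x85, 0xae, 0x69, 0x04]

t0 = [0x9c, 0x1f, 0x6e, 0x85, 0xae, 0x69, 0x04, 0x65]
t1 = [0xce, 0xf3, 0x68, 0x85, 0xae, 0x69, 0x04, 0x65]
t2 = [0x65, 0xce, 0xf3, 0x68, 0x85, 0xae, 0x69, 0x04]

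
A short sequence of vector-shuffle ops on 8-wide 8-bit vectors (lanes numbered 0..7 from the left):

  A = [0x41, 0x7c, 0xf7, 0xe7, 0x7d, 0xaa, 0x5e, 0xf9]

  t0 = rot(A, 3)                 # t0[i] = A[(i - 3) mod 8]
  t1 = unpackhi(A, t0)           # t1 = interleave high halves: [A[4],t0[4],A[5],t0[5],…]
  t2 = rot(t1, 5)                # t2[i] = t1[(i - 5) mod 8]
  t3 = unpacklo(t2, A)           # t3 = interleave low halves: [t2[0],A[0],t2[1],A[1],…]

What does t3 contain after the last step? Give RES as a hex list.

RES = [0xf7, 0x41, 0x5e, 0x7c, 0xe7, 0xf7, 0xf9, 0xe7]

  t0: aa 5e f9 41 7c f7 e7 7d
  t1: 7d 7c aa f7 5e e7 f9 7d
  t2: f7 5e e7 f9 7d 7d 7c aa
  t3: f7 41 5e 7c e7 f7 f9 e7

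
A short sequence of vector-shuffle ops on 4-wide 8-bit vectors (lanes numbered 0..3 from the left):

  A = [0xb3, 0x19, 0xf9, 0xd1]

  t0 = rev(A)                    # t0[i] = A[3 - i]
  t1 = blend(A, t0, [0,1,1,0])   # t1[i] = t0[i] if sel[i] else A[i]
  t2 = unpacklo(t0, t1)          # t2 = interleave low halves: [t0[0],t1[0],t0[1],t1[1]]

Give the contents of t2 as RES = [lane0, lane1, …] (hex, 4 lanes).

  t0: d1 f9 19 b3
  t1: b3 f9 19 d1
  t2: d1 b3 f9 f9

RES = [0xd1, 0xb3, 0xf9, 0xf9]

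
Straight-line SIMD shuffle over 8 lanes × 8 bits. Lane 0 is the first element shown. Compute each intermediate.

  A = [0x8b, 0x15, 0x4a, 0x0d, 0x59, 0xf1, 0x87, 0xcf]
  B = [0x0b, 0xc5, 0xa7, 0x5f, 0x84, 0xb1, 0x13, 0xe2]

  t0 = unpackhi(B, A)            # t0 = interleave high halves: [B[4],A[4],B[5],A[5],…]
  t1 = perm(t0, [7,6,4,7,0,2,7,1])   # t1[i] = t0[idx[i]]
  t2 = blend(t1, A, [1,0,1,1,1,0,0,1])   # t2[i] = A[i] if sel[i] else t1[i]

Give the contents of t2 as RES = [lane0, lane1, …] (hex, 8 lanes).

t0 = [0x84, 0x59, 0xb1, 0xf1, 0x13, 0x87, 0xe2, 0xcf]
t1 = [0xcf, 0xe2, 0x13, 0xcf, 0x84, 0xb1, 0xcf, 0x59]
t2 = [0x8b, 0xe2, 0x4a, 0x0d, 0x59, 0xb1, 0xcf, 0xcf]

RES = [0x8b, 0xe2, 0x4a, 0x0d, 0x59, 0xb1, 0xcf, 0xcf]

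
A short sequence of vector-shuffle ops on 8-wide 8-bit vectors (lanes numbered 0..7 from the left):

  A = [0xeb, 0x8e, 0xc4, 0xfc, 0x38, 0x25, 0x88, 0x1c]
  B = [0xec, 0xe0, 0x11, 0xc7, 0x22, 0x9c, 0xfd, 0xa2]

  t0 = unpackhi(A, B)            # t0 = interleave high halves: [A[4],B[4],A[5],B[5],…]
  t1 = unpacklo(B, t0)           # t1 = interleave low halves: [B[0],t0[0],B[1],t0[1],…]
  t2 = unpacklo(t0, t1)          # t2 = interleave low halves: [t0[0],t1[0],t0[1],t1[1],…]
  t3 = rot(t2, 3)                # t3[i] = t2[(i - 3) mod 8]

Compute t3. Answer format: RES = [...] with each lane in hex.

RES = [0xe0, 0x9c, 0x22, 0x38, 0xec, 0x22, 0x38, 0x25]

→ t0 |38|22|25|9c|88|fd|1c|a2|
→ t1 |ec|38|e0|22|11|25|c7|9c|
→ t2 |38|ec|22|38|25|e0|9c|22|
→ t3 |e0|9c|22|38|ec|22|38|25|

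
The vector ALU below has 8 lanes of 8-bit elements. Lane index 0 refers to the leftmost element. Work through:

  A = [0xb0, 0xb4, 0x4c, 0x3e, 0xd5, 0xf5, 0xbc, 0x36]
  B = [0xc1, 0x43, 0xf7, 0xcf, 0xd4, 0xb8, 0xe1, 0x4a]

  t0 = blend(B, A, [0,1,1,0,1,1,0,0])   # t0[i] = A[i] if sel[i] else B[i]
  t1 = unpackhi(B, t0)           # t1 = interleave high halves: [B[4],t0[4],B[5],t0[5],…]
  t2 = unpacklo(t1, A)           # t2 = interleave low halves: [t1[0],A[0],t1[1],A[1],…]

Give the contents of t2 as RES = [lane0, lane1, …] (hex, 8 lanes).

RES = [0xd4, 0xb0, 0xd5, 0xb4, 0xb8, 0x4c, 0xf5, 0x3e]

t0 = [0xc1, 0xb4, 0x4c, 0xcf, 0xd5, 0xf5, 0xe1, 0x4a]
t1 = [0xd4, 0xd5, 0xb8, 0xf5, 0xe1, 0xe1, 0x4a, 0x4a]
t2 = [0xd4, 0xb0, 0xd5, 0xb4, 0xb8, 0x4c, 0xf5, 0x3e]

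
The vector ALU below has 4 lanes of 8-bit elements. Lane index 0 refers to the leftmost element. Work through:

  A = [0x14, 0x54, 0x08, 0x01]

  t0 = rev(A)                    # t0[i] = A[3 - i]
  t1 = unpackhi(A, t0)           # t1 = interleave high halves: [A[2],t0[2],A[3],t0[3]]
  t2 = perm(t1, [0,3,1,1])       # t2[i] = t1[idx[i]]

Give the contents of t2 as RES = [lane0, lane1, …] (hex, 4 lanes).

t0 = [0x01, 0x08, 0x54, 0x14]
t1 = [0x08, 0x54, 0x01, 0x14]
t2 = [0x08, 0x14, 0x54, 0x54]

RES = [0x08, 0x14, 0x54, 0x54]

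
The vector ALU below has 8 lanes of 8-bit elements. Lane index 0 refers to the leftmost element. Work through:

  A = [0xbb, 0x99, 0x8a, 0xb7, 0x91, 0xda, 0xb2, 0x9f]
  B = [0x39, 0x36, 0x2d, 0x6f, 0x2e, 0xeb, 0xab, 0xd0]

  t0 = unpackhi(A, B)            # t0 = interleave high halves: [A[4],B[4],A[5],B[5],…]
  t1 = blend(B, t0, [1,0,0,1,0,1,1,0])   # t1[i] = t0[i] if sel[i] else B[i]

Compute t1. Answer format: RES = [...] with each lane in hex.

  t0: 91 2e da eb b2 ab 9f d0
  t1: 91 36 2d eb 2e ab 9f d0

RES = [ 0x91  0x36  0x2d  0xeb  0x2e  0xab  0x9f  0xd0 ]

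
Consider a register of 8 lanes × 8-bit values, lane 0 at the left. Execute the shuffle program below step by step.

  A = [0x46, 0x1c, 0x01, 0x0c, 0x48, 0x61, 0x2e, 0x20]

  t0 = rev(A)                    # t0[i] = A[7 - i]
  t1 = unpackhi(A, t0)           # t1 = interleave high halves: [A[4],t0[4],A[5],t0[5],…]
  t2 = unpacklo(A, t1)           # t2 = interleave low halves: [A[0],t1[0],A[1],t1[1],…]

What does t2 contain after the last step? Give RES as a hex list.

→ t0 |20|2e|61|48|0c|01|1c|46|
→ t1 |48|0c|61|01|2e|1c|20|46|
→ t2 |46|48|1c|0c|01|61|0c|01|

RES = [ 0x46  0x48  0x1c  0x0c  0x01  0x61  0x0c  0x01 ]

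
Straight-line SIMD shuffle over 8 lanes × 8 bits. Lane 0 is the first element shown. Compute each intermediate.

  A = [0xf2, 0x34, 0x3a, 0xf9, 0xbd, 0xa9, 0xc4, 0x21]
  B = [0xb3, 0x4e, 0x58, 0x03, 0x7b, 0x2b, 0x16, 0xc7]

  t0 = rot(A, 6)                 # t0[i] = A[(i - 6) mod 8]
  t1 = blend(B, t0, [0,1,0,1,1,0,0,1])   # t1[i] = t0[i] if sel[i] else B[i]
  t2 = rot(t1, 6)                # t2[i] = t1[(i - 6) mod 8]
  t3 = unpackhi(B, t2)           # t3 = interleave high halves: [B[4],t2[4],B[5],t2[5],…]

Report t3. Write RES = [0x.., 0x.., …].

  t0: 3a f9 bd a9 c4 21 f2 34
  t1: b3 f9 58 a9 c4 2b 16 34
  t2: 58 a9 c4 2b 16 34 b3 f9
  t3: 7b 16 2b 34 16 b3 c7 f9

RES = [ 0x7b  0x16  0x2b  0x34  0x16  0xb3  0xc7  0xf9 ]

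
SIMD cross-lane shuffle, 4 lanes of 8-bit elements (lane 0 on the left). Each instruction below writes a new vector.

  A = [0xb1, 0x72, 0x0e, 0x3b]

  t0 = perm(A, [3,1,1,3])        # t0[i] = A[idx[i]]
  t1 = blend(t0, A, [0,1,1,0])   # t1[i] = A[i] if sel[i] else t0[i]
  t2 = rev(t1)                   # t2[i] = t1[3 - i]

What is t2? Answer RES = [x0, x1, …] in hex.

RES = [0x3b, 0x0e, 0x72, 0x3b]

→ t0 |3b|72|72|3b|
→ t1 |3b|72|0e|3b|
→ t2 |3b|0e|72|3b|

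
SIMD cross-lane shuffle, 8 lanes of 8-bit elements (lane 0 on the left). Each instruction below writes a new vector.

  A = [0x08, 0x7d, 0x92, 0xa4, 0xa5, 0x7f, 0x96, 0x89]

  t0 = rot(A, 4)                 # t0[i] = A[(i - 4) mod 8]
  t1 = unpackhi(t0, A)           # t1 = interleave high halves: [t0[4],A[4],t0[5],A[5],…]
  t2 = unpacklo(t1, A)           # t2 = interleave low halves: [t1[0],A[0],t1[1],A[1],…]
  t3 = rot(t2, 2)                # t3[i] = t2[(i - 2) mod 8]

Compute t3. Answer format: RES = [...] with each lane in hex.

RES = [0x7f, 0xa4, 0x08, 0x08, 0xa5, 0x7d, 0x7d, 0x92]

→ t0 |a5|7f|96|89|08|7d|92|a4|
→ t1 |08|a5|7d|7f|92|96|a4|89|
→ t2 |08|08|a5|7d|7d|92|7f|a4|
→ t3 |7f|a4|08|08|a5|7d|7d|92|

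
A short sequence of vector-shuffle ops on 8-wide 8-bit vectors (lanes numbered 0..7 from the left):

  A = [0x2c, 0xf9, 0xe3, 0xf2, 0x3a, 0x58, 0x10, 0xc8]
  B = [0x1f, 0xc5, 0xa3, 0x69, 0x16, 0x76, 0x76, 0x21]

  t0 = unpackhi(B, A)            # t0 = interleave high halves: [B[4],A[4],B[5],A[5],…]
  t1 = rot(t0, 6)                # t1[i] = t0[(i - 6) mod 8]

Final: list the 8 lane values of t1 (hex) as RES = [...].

RES = [0x76, 0x58, 0x76, 0x10, 0x21, 0xc8, 0x16, 0x3a]

t0 = [0x16, 0x3a, 0x76, 0x58, 0x76, 0x10, 0x21, 0xc8]
t1 = [0x76, 0x58, 0x76, 0x10, 0x21, 0xc8, 0x16, 0x3a]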